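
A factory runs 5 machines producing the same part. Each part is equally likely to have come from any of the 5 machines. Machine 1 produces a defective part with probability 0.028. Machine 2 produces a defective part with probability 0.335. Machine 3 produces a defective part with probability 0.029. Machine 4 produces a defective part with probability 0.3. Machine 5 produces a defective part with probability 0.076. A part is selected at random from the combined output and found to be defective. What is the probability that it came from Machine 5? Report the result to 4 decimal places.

Posterior probability ≈ 0.0990

Tabulate prior·likelihood by source: [1] prior 0.2, lik 0.028, product 0.005600; [2] prior 0.2, lik 0.335, product 0.06700; [3] prior 0.2, lik 0.029, product 0.005800; [4] prior 0.2, lik 0.3, product 0.06000; [5] prior 0.2, lik 0.076, product 0.01520.
Normalizing constant = 0.15360; the posterior for Machine 5 is its product over the sum, 0.01520/0.15360 = 0.0990.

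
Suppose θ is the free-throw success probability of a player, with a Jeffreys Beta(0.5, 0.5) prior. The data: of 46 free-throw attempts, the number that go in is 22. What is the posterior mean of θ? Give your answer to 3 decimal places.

Posterior mean ≈ 0.479

The binomial likelihood is conjugate to the Beta prior: with 22 successes and 24 failures, the posterior is Beta(0.5+22, 0.5+24) = Beta(22.5, 24.5).
Posterior mean = α/(α+β) = 22.5/47 = 0.479.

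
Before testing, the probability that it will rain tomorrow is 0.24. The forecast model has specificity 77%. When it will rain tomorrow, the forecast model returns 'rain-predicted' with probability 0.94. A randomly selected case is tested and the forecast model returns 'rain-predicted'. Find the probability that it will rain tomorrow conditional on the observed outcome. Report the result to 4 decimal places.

P(H | E) ≈ 0.5634

Let H be the event that it will rain tomorrow. P(H) = 0.24, so P(¬H) = 0.76. With E the 'rain-predicted' result, P(E|H) = 0.94 and P(E|¬H) = 0.23.
P(E) = 0.94·0.24 + 0.23·0.76 = 0.22560 + 0.17480 = 0.40040.
By Bayes' theorem, P(H|E) = 0.22560 / 0.40040 = 0.5634.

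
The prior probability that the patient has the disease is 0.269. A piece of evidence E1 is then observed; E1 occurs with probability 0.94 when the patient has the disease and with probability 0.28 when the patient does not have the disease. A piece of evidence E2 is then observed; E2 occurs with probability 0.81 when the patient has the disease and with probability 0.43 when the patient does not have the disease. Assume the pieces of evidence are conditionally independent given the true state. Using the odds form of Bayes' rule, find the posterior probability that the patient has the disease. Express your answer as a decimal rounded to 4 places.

Posterior probability ≈ 0.6994

Prior odds = 0.269/(1−0.269) = 0.36799.
Likelihood ratio for E1 = 0.94/0.28 = 3.3571.
Likelihood ratio for E2 = 0.81/0.43 = 1.8837.
Posterior odds = prior odds × LR₁ × LR₂ = 2.3271.
Posterior probability = odds/(1+odds) = 2.3271/3.3271 = 0.6994.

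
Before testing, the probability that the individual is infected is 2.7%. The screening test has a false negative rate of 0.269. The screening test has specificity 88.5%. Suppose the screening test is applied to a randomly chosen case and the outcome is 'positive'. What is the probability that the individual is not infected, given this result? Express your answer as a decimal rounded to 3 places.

P(¬H | E) ≈ 0.850

Write H for 'the individual is infected'. Prior odds H:¬H = 0.027/0.973 = 0.027749. For the 'positive' outcome, the likelihood ratio is 0.731/0.115 = 6.3565.
Posterior odds = 0.027749 × 6.3565 = 0.17639, so P(H|E) = 0.17639/(1+0.17639) = 0.150. Then P(¬H|E) = 1 − 0.150 = 0.850.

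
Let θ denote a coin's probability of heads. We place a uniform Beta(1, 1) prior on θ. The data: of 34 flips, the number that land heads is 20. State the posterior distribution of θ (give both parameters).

Posterior: Beta(21, 15)

The binomial likelihood is conjugate to the Beta prior: with 20 successes and 14 failures, the posterior is Beta(1+20, 1+14) = Beta(21, 15).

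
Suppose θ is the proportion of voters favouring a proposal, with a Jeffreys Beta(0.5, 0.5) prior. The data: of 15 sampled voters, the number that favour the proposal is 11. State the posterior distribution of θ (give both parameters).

The binomial likelihood is conjugate to the Beta prior: with 11 successes and 4 failures, the posterior is Beta(0.5+11, 0.5+4) = Beta(11.5, 4.5).

Posterior: Beta(11.5, 4.5)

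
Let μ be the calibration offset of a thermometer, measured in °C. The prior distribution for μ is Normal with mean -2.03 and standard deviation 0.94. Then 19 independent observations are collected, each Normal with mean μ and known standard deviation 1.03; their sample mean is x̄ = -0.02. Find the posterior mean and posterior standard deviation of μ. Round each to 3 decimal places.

Posterior mean ≈ -0.139; posterior SD ≈ 0.229

With known σ, the Normal prior is conjugate. Weight on the data is w = (n/σ²)/(n/σ² + 1/τ₀²) = 17.9093/(17.9093+1.13173) = 0.94056.
Posterior mean = w·x̄ + (1−w)·μ₀ = 0.94056·-0.02 + 0.059437·-2.03 = -0.139. Posterior variance = 1/(17.9093+1.13173) = 0.0525181, so SD = 0.229.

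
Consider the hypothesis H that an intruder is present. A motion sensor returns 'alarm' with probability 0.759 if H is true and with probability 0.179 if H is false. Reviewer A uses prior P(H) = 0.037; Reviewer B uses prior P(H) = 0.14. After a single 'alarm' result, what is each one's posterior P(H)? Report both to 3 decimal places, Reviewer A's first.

P('+'|H) = 0.759, P('+'|¬H) = 0.179.
Reviewer A: numerator 0.759·0.037 = 0.028083; evidence = 0.028083+0.179·0.963 = 0.20046; posterior = 0.140.
Reviewer B: numerator 0.759·0.14 = 0.10626; evidence = 0.10626+0.179·0.86 = 0.26020; posterior = 0.408.

Reviewer A: 0.140; Reviewer B: 0.408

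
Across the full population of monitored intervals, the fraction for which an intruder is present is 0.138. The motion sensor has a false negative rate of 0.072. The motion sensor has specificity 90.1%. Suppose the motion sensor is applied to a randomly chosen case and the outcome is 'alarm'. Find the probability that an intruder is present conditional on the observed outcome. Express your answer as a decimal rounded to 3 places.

P(H | E) ≈ 0.600

Write H for 'an intruder is present'. Prior odds H:¬H = 0.138/0.862 = 0.16009. For the 'alarm' outcome, the likelihood ratio is 0.928/0.099 = 9.3737.
Posterior odds = 0.16009 × 9.3737 = 1.5007, so P(H|E) = 1.5007/(1+1.5007) = 0.600.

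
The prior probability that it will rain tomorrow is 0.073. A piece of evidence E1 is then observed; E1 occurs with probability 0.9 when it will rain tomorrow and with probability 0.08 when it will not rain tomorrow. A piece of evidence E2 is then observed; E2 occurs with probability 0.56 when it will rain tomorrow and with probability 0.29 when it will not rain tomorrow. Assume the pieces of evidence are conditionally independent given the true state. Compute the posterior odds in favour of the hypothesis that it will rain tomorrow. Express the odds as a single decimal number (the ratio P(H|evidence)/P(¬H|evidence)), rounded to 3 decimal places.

Prior odds = 0.073/(1−0.073) = 0.078749.
Likelihood ratio for E1 = 0.9/0.08 = 11.250.
Likelihood ratio for E2 = 0.56/0.29 = 1.9310.
Posterior odds = prior odds × LR₁ × LR₂ = 1.7107.

Posterior odds ≈ 1.711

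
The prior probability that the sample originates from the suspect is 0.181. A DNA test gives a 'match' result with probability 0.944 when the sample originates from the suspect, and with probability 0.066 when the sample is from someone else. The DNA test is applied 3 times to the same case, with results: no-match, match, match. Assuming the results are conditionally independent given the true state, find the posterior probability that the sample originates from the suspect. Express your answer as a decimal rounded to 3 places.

Posterior P(H) ≈ 0.731

With H the event that the sample originates from the suspect, the joint likelihood of the observed sequence is P(data|H) = 0.056·0.944·0.944 = 0.049904 and P(data|¬H) = 0.934·0.066·0.066 = 0.0040685.
Bayes: P(H|data) = 0.181·0.049904 / (0.181·0.049904 + 0.819·0.0040685) = 0.0090326/0.012365 = 0.7305.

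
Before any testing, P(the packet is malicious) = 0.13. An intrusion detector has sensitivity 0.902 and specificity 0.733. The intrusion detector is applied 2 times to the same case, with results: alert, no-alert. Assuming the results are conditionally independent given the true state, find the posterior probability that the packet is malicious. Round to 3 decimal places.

Posterior P(H) ≈ 0.063

With H the event that the packet is malicious, the joint likelihood of the observed sequence is P(data|H) = 0.902·0.098 = 0.088396 and P(data|¬H) = 0.267·0.733 = 0.19571.
Bayes: P(H|data) = 0.13·0.088396 / (0.13·0.088396 + 0.87·0.19571) = 0.011491/0.18176 = 0.0632.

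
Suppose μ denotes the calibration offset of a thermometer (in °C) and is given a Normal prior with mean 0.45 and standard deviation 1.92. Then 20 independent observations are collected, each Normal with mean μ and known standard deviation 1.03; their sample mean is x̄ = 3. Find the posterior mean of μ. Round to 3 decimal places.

Prior precision 1/τ₀² = 1/1.92² = 0.271267; data precision n/σ² = 20/1.03² = 18.8519.
Posterior precision = 0.271267 + 18.8519 = 19.1232.
Posterior mean = (0.271267·0.45 + 18.8519·3) / 19.1232 = 2.964.

Posterior mean ≈ 2.964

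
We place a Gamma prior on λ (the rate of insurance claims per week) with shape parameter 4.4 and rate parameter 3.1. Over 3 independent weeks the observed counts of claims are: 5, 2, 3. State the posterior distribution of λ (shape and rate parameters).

Total count ∑xᵢ = 10 over n = 3 weeks.
Gamma is conjugate to the Poisson likelihood: posterior is Gamma(shape = 4.4+10 = 14.4, rate = 3.1+3 = 6.1).

Posterior: Gamma(shape=14.4, rate=6.1)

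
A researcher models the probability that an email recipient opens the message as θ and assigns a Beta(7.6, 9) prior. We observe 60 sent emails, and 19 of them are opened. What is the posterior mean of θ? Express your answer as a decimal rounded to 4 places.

Observing 19 successes and 41 failures updates Beta(7.6, 9) by adding the success and failure counts to the two shape parameters: α = 7.6+19 = 26.6, β = 9+41 = 50.
Posterior mean = α/(α+β) = 26.6/76.6 = 0.3473.

Posterior mean ≈ 0.3473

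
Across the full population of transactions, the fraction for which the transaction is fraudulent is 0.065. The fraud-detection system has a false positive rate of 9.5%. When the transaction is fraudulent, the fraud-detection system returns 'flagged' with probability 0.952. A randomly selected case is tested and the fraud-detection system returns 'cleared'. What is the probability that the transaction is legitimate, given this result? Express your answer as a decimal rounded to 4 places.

Write H for 'the transaction is fraudulent'. Prior odds H:¬H = 0.065/0.935 = 0.069519. For the 'cleared' outcome, the likelihood ratio is 0.048/0.905 = 0.053039.
Posterior odds = 0.069519 × 0.053039 = 0.0036872, so P(H|E) = 0.0036872/(1+0.0036872) = 0.0037. Then P(¬H|E) = 1 − 0.0037 = 0.9963.

P(¬H | E) ≈ 0.9963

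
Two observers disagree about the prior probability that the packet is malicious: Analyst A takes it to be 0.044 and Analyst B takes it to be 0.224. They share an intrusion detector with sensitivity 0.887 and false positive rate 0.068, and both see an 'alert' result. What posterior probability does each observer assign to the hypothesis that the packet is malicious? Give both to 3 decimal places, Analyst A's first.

Analyst A: 0.375; Analyst B: 0.790

The likelihood ratio for an 'alert' result is 0.887/0.068 = 13.044.
Analyst A: prior odds 0.044/0.956 = 0.046025; posterior odds 0.60036; posterior probability 0.375.
Analyst B: prior odds 0.224/0.776 = 0.28866; posterior odds 3.7653; posterior probability 0.790.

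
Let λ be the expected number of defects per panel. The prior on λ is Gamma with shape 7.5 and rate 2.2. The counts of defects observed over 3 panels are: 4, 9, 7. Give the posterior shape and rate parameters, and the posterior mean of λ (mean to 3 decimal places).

Posterior: Gamma(shape=27.5, rate=5.2); mean ≈ 5.288

Total count ∑xᵢ = 20 over n = 3 panels.
Gamma is conjugate to the Poisson likelihood: posterior is Gamma(shape = 7.5+20 = 27.5, rate = 2.2+3 = 5.2).
Posterior mean = shape/rate = 27.5/5.2 = 5.288.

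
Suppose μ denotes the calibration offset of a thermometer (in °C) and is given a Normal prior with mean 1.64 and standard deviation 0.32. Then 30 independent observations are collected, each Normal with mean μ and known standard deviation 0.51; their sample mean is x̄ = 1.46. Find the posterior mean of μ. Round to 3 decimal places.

With known σ, the Normal prior is conjugate. Weight on the data is w = (n/σ²)/(n/σ² + 1/τ₀²) = 115.340/(115.340+9.76562) = 0.92194.
Posterior mean = w·x̄ + (1−w)·μ₀ = 0.92194·1.46 + 0.078059·1.64 = 1.474.

Posterior mean ≈ 1.474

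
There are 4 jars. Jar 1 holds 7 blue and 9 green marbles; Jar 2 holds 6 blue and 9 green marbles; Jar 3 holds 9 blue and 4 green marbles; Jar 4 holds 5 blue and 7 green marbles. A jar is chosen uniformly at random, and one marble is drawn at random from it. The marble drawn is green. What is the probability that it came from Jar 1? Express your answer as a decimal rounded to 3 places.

Posterior probability ≈ 0.274

P(green|Jar 1) = 0.5625; P(green|Jar 2) = 0.6; P(green|Jar 3) = 0.3077; P(green|Jar 4) = 0.5833.
Prior × likelihood for each source: 0.25·0.5625=0.1406, 0.25·0.6=0.1500, 0.25·0.3077=0.07692, 0.25·0.5833=0.1458. Summing gives P(green) = 0.51338.
P(Jar 1 | green) = 0.1406 / 0.51338 = 0.274.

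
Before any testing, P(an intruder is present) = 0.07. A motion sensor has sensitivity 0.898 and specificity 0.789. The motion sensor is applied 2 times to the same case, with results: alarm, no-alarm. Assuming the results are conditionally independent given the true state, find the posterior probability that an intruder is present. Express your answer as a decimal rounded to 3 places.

Posterior P(H) ≈ 0.040

Let H be the event that an intruder is present; start with P(H) = 0.07. P('alarm'|H) = 0.898, P('alarm'|¬H) = 0.211.
Update on result 1 ('alarm'): P(H) ← 0.898·0.0700 / (0.898·0.0700 + 0.211·0.9300) = 0.062860/0.25909 = 0.2426.
Update on result 2 ('no-alarm'): P(H) ← 0.102·0.2426 / (0.102·0.2426 + 0.789·0.7574) = 0.024747/0.62232 = 0.0398.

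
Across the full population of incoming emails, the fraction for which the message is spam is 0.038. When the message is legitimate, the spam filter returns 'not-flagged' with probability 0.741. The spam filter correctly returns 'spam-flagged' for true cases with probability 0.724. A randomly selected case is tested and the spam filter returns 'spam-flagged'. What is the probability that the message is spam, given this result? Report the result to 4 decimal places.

Let H be the event that the message is spam. P(H) = 0.038, so P(¬H) = 0.962. With E the 'spam-flagged' result, P(E|H) = 0.724 and P(E|¬H) = 0.259.
P(E) = 0.724·0.038 + 0.259·0.962 = 0.027512 + 0.24916 = 0.27667.
By Bayes' theorem, P(H|E) = 0.027512 / 0.27667 = 0.0994.

P(H | E) ≈ 0.0994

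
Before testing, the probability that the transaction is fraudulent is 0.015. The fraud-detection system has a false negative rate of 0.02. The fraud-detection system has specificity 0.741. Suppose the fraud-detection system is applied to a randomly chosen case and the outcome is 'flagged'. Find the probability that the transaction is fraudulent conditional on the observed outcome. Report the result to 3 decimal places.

P(H | E) ≈ 0.054

Let H be the event that the transaction is fraudulent. P(H) = 0.015, so P(¬H) = 0.985. With E the 'flagged' result, P(E|H) = 0.98 and P(E|¬H) = 0.259.
P(E) = 0.98·0.015 + 0.259·0.985 = 0.014700 + 0.25511 = 0.26981.
By Bayes' theorem, P(H|E) = 0.014700 / 0.26981 = 0.054.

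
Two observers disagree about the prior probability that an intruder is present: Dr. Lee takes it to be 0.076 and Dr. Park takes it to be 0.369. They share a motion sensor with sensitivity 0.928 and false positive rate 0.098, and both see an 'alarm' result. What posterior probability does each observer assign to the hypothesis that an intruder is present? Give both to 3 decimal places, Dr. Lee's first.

Dr. Lee: 0.438; Dr. Park: 0.847

P('+'|H) = 0.928, P('+'|¬H) = 0.098.
Dr. Lee: numerator 0.928·0.076 = 0.070528; evidence = 0.070528+0.098·0.924 = 0.16108; posterior = 0.438.
Dr. Park: numerator 0.928·0.369 = 0.34243; evidence = 0.34243+0.098·0.631 = 0.40427; posterior = 0.847.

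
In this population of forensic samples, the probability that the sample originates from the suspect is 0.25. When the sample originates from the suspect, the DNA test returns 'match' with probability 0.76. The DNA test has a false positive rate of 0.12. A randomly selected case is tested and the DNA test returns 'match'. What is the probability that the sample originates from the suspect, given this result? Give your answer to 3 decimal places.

Let H be the event that the sample originates from the suspect. P(H) = 0.25, so P(¬H) = 0.75. With E the 'match' result, P(E|H) = 0.76 and P(E|¬H) = 0.12.
P(E) = 0.76·0.25 + 0.12·0.75 = 0.19000 + 0.090000 = 0.28000.
By Bayes' theorem, P(H|E) = 0.19000 / 0.28000 = 0.679.

P(H | E) ≈ 0.679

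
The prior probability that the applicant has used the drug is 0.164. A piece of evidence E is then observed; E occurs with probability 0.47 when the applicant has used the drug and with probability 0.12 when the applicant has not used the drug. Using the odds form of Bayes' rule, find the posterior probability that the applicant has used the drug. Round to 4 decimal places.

Posterior probability ≈ 0.4345

Prior odds = 0.164/(1−0.164) = 0.19617.
Likelihood ratio for E = 0.47/0.12 = 3.9167.
Posterior odds = prior odds × LR = 0.76834.
Posterior probability = odds/(1+odds) = 0.76834/1.7683 = 0.4345.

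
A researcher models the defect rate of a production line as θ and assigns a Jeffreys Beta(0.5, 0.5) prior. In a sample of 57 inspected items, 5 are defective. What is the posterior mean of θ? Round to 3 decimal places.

Observing 5 successes and 52 failures updates Beta(0.5, 0.5) by adding the success and failure counts to the two shape parameters: α = 0.5+5 = 5.5, β = 0.5+52 = 52.5.
Posterior mean = α/(α+β) = 5.5/58 = 0.095.

Posterior mean ≈ 0.095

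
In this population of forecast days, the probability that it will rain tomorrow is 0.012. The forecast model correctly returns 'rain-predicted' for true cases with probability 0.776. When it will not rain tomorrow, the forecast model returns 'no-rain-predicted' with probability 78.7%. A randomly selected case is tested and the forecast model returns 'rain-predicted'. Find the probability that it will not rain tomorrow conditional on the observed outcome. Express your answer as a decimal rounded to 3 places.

P(¬H | E) ≈ 0.958

Write H for 'it will rain tomorrow'. Prior odds H:¬H = 0.012/0.988 = 0.012146. For the 'rain-predicted' outcome, the likelihood ratio is 0.776/0.213 = 3.6432.
Posterior odds = 0.012146 × 3.6432 = 0.044249, so P(H|E) = 0.044249/(1+0.044249) = 0.042. Then P(¬H|E) = 1 − 0.042 = 0.958.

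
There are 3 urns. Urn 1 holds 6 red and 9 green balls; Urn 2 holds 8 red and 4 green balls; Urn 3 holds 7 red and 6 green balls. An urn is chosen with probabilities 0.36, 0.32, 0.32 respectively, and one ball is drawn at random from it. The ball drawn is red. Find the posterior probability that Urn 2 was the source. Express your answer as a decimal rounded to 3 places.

Tabulate prior·likelihood by source: [1] prior 0.36, lik 0.4, product 0.1440; [2] prior 0.32, lik 0.6667, product 0.2133; [3] prior 0.32, lik 0.5385, product 0.1723.
Normalizing constant = 0.52964; the posterior for Urn 2 is its product over the sum, 0.2133/0.52964 = 0.403.

Posterior probability ≈ 0.403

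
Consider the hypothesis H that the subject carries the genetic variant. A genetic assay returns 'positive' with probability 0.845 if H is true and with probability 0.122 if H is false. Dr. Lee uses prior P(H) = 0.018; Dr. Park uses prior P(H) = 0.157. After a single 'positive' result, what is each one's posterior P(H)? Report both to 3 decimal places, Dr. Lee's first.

P('+'|H) = 0.845, P('+'|¬H) = 0.122.
Dr. Lee: numerator 0.845·0.018 = 0.015210; evidence = 0.015210+0.122·0.982 = 0.13501; posterior = 0.113.
Dr. Park: numerator 0.845·0.157 = 0.13267; evidence = 0.13267+0.122·0.843 = 0.23551; posterior = 0.563.

Dr. Lee: 0.113; Dr. Park: 0.563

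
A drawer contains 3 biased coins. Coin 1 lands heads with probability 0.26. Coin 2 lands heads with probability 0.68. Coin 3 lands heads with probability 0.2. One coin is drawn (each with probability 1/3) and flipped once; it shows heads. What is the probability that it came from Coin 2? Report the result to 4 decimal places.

Tabulate prior·likelihood by source: [1] prior 0.333333, lik 0.26, product 0.08667; [2] prior 0.333333, lik 0.68, product 0.2267; [3] prior 0.333333, lik 0.2, product 0.06667.
Normalizing constant = 0.38000; the posterior for Coin 2 is its product over the sum, 0.2267/0.38000 = 0.5965.

Posterior probability ≈ 0.5965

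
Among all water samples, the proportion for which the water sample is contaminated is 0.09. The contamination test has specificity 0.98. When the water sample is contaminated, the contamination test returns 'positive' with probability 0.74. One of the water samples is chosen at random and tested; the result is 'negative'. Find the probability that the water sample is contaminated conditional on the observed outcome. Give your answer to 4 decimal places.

P(H | E) ≈ 0.0256

Write H for 'the water sample is contaminated'. Prior odds H:¬H = 0.09/0.91 = 0.098901. For the 'negative' outcome, the likelihood ratio is 0.26/0.98 = 0.26531.
Posterior odds = 0.098901 × 0.26531 = 0.026239, so P(H|E) = 0.026239/(1+0.026239) = 0.0256.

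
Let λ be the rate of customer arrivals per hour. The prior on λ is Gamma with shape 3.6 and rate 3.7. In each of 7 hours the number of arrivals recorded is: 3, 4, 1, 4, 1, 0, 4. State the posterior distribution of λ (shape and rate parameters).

The Poisson likelihood adds the total count to the shape and the number of exposure periods to the rate. Here ∑xᵢ = 17 and n = 7, so shape 3.6→20.6 and rate 3.7→10.7.

Posterior: Gamma(shape=20.6, rate=10.7)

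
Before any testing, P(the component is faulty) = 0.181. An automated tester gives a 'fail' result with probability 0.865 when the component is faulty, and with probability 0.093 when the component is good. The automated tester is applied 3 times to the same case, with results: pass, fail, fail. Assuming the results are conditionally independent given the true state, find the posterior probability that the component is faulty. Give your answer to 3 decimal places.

Posterior P(H) ≈ 0.740

Let H be the event that the component is faulty; start with P(H) = 0.181. P('fail'|H) = 0.865, P('fail'|¬H) = 0.093.
Update on result 1 ('pass'): P(H) ← 0.135·0.1810 / (0.135·0.1810 + 0.907·0.8190) = 0.024435/0.76727 = 0.0318.
Update on result 2 ('fail'): P(H) ← 0.865·0.0318 / (0.865·0.0318 + 0.093·0.9682) = 0.027547/0.11759 = 0.2343.
Update on result 3 ('fail'): P(H) ← 0.865·0.2343 / (0.865·0.2343 + 0.093·0.7657) = 0.20265/0.27386 = 0.7400.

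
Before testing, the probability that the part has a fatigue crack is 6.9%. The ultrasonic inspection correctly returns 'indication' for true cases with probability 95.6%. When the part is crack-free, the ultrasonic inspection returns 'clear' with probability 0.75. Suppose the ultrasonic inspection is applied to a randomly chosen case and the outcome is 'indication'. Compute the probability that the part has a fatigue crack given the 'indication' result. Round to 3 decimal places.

Let H be the event that the part has a fatigue crack. P(H) = 0.069, so P(¬H) = 0.931. With E the 'indication' result, P(E|H) = 0.956 and P(E|¬H) = 0.25.
P(E) = 0.956·0.069 + 0.25·0.931 = 0.065964 + 0.23275 = 0.29871.
By Bayes' theorem, P(H|E) = 0.065964 / 0.29871 = 0.221.

P(H | E) ≈ 0.221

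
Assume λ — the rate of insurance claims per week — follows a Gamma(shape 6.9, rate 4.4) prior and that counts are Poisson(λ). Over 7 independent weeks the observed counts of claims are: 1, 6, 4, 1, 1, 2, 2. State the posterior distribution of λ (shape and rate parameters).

The Poisson likelihood adds the total count to the shape and the number of exposure periods to the rate. Here ∑xᵢ = 17 and n = 7, so shape 6.9→23.9 and rate 4.4→11.4.

Posterior: Gamma(shape=23.9, rate=11.4)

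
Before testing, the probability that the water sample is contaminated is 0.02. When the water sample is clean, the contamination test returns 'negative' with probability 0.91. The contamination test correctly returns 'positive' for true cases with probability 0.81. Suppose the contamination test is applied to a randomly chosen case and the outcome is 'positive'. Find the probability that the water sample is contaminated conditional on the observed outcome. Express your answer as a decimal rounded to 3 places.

Let H be the event that the water sample is contaminated. P(H) = 0.02, so P(¬H) = 0.98. With E the 'positive' result, P(E|H) = 0.81 and P(E|¬H) = 0.09.
P(E) = 0.81·0.02 + 0.09·0.98 = 0.016200 + 0.088200 = 0.10440.
By Bayes' theorem, P(H|E) = 0.016200 / 0.10440 = 0.155.

P(H | E) ≈ 0.155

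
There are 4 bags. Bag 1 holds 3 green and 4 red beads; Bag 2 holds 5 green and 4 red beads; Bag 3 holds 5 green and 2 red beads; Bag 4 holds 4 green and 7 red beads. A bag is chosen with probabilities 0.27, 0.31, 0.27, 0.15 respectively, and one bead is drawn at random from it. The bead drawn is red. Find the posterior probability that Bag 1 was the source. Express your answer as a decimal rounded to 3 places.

Posterior probability ≈ 0.332

Tabulate prior·likelihood by source: [1] prior 0.27, lik 0.5714, product 0.1543; [2] prior 0.31, lik 0.4444, product 0.1378; [3] prior 0.27, lik 0.2857, product 0.07714; [4] prior 0.15, lik 0.6364, product 0.09545.
Normalizing constant = 0.46466; the posterior for Bag 1 is its product over the sum, 0.1543/0.46466 = 0.332.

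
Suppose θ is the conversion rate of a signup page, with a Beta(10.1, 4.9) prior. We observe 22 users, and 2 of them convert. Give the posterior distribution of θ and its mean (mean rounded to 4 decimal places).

The binomial likelihood is conjugate to the Beta prior: with 2 successes and 20 failures, the posterior is Beta(10.1+2, 4.9+20) = Beta(12.1, 24.9).
Posterior mean = α/(α+β) = 12.1/37 = 0.3270.

Posterior: Beta(12.1, 24.9); mean ≈ 0.3270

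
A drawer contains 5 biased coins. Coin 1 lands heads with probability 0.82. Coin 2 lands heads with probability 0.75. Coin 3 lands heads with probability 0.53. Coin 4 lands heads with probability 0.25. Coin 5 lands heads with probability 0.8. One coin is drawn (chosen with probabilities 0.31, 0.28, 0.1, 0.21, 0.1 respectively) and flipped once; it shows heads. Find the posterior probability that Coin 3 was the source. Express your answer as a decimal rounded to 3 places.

Posterior probability ≈ 0.082

Tabulate prior·likelihood by source: [1] prior 0.31, lik 0.82, product 0.2542; [2] prior 0.28, lik 0.75, product 0.2100; [3] prior 0.1, lik 0.53, product 0.05300; [4] prior 0.21, lik 0.25, product 0.05250; [5] prior 0.1, lik 0.8, product 0.08000.
Normalizing constant = 0.64970; the posterior for Coin 3 is its product over the sum, 0.05300/0.64970 = 0.082.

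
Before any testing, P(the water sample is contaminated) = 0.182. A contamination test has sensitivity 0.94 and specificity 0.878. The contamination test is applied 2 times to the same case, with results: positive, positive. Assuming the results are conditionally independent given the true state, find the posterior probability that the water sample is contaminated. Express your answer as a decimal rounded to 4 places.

Posterior P(H) ≈ 0.9296

Let H be the event that the water sample is contaminated; start with P(H) = 0.182. P('positive'|H) = 0.94, P('positive'|¬H) = 0.122.
Update on result 1 ('positive'): P(H) ← 0.94·0.1820 / (0.94·0.1820 + 0.122·0.8180) = 0.17108/0.27088 = 0.6316.
Update on result 2 ('positive'): P(H) ← 0.94·0.6316 / (0.94·0.6316 + 0.122·0.3684) = 0.59369/0.63863 = 0.9296.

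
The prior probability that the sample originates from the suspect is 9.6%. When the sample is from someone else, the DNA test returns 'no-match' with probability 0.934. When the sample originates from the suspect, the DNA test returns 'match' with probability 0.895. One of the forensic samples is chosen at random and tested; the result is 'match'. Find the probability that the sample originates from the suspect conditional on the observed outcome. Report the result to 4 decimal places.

Write H for 'the sample originates from the suspect'. Prior odds H:¬H = 0.096/0.904 = 0.10619. For the 'match' outcome, the likelihood ratio is 0.895/0.066 = 13.561.
Posterior odds = 0.10619 × 13.561 = 1.4401, so P(H|E) = 1.4401/(1+1.4401) = 0.5902.

P(H | E) ≈ 0.5902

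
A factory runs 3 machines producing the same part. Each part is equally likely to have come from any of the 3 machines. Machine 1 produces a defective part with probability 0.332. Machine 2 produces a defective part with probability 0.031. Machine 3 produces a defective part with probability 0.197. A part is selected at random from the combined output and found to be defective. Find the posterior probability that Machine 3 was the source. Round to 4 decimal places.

Posterior probability ≈ 0.3518

P(defective|M1) = 0.332; P(defective|M2) = 0.031; P(defective|M3) = 0.197.
Prior × likelihood for each source: 0.333333·0.332=0.1107, 0.333333·0.031=0.01033, 0.333333·0.197=0.06567. Summing gives P(defective) = 0.18667.
P(Machine 3 | defective) = 0.06567 / 0.18667 = 0.3518.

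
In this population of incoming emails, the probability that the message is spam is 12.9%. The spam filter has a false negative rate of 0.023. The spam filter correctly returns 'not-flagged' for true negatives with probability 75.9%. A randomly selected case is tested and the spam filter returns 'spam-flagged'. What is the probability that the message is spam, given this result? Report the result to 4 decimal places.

P(H | E) ≈ 0.3752

Write H for 'the message is spam'. Prior odds H:¬H = 0.129/0.871 = 0.14811. For the 'spam-flagged' outcome, the likelihood ratio is 0.977/0.241 = 4.0539.
Posterior odds = 0.14811 × 4.0539 = 0.60041, so P(H|E) = 0.60041/(1+0.60041) = 0.3752.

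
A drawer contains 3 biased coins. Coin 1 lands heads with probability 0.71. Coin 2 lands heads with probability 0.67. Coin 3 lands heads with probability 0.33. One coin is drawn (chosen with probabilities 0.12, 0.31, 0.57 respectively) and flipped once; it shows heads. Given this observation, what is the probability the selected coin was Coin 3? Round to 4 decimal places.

Posterior probability ≈ 0.3911

P(heads|C1) = 0.71; P(heads|C2) = 0.67; P(heads|C3) = 0.33.
Prior × likelihood for each source: 0.12·0.71=0.08520, 0.31·0.67=0.2077, 0.57·0.33=0.1881. Summing gives P(heads) = 0.48100.
P(Coin 3 | heads) = 0.1881 / 0.48100 = 0.3911.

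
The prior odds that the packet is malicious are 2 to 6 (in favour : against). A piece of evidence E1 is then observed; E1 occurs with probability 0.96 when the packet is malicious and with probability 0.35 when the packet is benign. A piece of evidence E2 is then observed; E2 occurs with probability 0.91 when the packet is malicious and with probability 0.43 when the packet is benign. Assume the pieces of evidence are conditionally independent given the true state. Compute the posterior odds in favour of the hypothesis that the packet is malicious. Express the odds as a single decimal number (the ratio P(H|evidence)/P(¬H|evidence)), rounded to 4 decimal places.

Posterior odds ≈ 1.9349

Prior odds = 2/6 = 0.33333. In log-odds, ln(0.33333) = -1.0986.
Add log likelihood ratios: ln(2.7429) + ln(2.1163) = 1.7587.
Posterior log-odds = 0.66005, so posterior odds = exp(0.66005) = 1.9349.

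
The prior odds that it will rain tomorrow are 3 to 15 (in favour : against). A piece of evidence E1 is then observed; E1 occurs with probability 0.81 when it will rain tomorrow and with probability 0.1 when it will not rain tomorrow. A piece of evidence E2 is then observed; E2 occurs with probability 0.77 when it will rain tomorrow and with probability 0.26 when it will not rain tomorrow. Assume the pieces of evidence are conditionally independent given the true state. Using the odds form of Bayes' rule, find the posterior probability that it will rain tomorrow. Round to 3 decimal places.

Posterior probability ≈ 0.828

Prior odds = 3/15 = 0.20000. In log-odds, ln(0.20000) = -1.6094.
Add log likelihood ratios: ln(8.1000) + ln(2.9615) = 3.1776.
Posterior log-odds = 1.5681, so posterior odds = exp(1.5681) = 4.7977. Converting, P(H|E) = 4.7977/5.7977 = 0.828.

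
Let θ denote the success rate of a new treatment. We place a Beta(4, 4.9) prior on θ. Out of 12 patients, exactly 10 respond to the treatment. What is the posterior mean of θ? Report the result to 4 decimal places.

The binomial likelihood is conjugate to the Beta prior: with 10 successes and 2 failures, the posterior is Beta(4+10, 4.9+2) = Beta(14, 6.9).
Posterior mean = α/(α+β) = 14/20.9 = 0.6699.

Posterior mean ≈ 0.6699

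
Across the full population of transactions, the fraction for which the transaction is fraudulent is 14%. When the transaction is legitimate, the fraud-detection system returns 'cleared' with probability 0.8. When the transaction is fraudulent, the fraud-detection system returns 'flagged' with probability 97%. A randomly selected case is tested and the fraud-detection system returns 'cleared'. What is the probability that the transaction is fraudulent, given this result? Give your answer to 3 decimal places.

P(H | E) ≈ 0.006

Let H be the event that the transaction is fraudulent. P(H) = 0.14, so P(¬H) = 0.86. With E the 'cleared' result, P(E|H) = 0.03 and P(E|¬H) = 0.8.
P(E) = 0.03·0.14 + 0.8·0.86 = 0.0042000 + 0.68800 = 0.69220.
By Bayes' theorem, P(H|E) = 0.0042000 / 0.69220 = 0.006.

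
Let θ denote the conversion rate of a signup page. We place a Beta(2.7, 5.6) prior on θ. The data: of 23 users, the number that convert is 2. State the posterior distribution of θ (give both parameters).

Posterior: Beta(4.7, 26.6)

Observing 2 successes and 21 failures updates Beta(2.7, 5.6) by adding the success and failure counts to the two shape parameters: α = 2.7+2 = 4.7, β = 5.6+21 = 26.6.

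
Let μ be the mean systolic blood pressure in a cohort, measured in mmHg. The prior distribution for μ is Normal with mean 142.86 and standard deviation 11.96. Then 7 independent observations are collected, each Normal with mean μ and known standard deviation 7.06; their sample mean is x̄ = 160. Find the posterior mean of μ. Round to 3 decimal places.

Prior precision 1/τ₀² = 1/11.96² = 0.00699097; data precision n/σ² = 7/7.06² = 0.140439.
Posterior precision = 0.00699097 + 0.140439 = 0.147430.
Posterior mean = (0.00699097·142.86 + 0.140439·160) / 0.147430 = 159.187.

Posterior mean ≈ 159.187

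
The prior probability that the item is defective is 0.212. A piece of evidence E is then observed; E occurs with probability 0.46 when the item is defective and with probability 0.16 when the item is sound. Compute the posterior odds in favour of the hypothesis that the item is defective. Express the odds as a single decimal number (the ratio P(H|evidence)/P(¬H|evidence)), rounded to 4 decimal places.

Posterior odds ≈ 0.7735

Prior odds = 0.212/(1−0.212) = 0.26904.
Likelihood ratio for E = 0.46/0.16 = 2.8750.
Posterior odds = prior odds × LR = 0.77348.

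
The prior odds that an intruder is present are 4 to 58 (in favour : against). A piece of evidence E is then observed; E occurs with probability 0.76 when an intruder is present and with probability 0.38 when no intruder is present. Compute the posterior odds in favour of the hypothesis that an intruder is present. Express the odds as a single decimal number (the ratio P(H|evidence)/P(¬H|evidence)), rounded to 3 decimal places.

Prior odds = 4/58 = 0.068966.
Likelihood ratio for E = 0.76/0.38 = 2.0000.
Posterior odds = prior odds × LR = 0.13793.

Posterior odds ≈ 0.138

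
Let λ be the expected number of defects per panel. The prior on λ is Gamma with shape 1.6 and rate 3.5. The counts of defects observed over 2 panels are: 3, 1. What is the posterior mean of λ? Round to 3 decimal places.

Total count ∑xᵢ = 4 over n = 2 panels.
Gamma is conjugate to the Poisson likelihood: posterior is Gamma(shape = 1.6+4 = 5.6, rate = 3.5+2 = 5.5).
E[λ | data] = 5.6/5.5 = 1.018.

Posterior mean ≈ 1.018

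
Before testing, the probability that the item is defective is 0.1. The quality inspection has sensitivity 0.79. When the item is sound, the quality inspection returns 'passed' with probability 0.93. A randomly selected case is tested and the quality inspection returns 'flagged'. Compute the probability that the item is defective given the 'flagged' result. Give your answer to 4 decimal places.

P(H | E) ≈ 0.5563

Let H be the event that the item is defective. P(H) = 0.1, so P(¬H) = 0.9. With E the 'flagged' result, P(E|H) = 0.79 and P(E|¬H) = 0.07.
P(E) = 0.79·0.1 + 0.07·0.9 = 0.079000 + 0.063000 = 0.14200.
By Bayes' theorem, P(H|E) = 0.079000 / 0.14200 = 0.5563.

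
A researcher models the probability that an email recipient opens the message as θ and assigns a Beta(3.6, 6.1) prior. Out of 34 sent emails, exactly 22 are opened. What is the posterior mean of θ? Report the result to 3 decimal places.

Posterior mean ≈ 0.586

Observing 22 successes and 12 failures updates Beta(3.6, 6.1) by adding the success and failure counts to the two shape parameters: α = 3.6+22 = 25.6, β = 6.1+12 = 18.1.
Posterior mean = α/(α+β) = 25.6/43.7 = 0.586.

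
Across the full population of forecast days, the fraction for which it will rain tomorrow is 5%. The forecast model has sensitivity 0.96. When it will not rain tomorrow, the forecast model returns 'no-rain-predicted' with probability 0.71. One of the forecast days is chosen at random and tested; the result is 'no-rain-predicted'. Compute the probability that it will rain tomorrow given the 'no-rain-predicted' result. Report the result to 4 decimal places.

P(H | E) ≈ 0.0030

Write H for 'it will rain tomorrow'. Prior odds H:¬H = 0.05/0.95 = 0.052632. For the 'no-rain-predicted' outcome, the likelihood ratio is 0.04/0.71 = 0.056338.
Posterior odds = 0.052632 × 0.056338 = 0.0029652, so P(H|E) = 0.0029652/(1+0.0029652) = 0.0030.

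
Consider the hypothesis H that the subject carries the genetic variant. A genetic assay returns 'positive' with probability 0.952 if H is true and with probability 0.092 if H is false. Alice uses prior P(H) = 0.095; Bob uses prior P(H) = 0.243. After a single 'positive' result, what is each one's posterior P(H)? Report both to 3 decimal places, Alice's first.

Alice: 0.521; Bob: 0.769

P('+'|H) = 0.952, P('+'|¬H) = 0.092.
Alice: numerator 0.952·0.095 = 0.090440; evidence = 0.090440+0.092·0.905 = 0.17370; posterior = 0.521.
Bob: numerator 0.952·0.243 = 0.23134; evidence = 0.23134+0.092·0.757 = 0.30098; posterior = 0.769.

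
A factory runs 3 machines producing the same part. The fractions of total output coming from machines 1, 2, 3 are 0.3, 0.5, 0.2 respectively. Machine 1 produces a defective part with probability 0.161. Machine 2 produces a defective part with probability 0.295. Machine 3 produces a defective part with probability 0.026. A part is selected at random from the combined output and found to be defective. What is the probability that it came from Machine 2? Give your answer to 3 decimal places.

Tabulate prior·likelihood by source: [1] prior 0.3, lik 0.161, product 0.04830; [2] prior 0.5, lik 0.295, product 0.1475; [3] prior 0.2, lik 0.026, product 0.005200.
Normalizing constant = 0.20100; the posterior for Machine 2 is its product over the sum, 0.1475/0.20100 = 0.734.

Posterior probability ≈ 0.734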